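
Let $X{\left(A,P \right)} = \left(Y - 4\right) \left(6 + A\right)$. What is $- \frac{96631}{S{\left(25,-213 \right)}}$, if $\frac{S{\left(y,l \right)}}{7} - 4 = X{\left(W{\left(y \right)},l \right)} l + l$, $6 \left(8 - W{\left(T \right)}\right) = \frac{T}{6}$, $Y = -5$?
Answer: $- \frac{386524}{708337} \approx -0.54568$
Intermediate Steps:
$W{\left(T \right)} = 8 - \frac{T}{36}$ ($W{\left(T \right)} = 8 - \frac{T \frac{1}{6}}{6} = 8 - \frac{\frac{1}{6} T}{6} = 8 - \frac{T}{36}$)
$X{\left(A,P \right)} = -54 - 9 A$ ($X{\left(A,P \right)} = \left(-5 - 4\right) \left(6 + A\right) = - 9 \left(6 + A\right) = -54 - 9 A$)
$S{\left(y,l \right)} = 28 + 7 l + 7 l \left(-126 + \frac{y}{4}\right)$ ($S{\left(y,l \right)} = 28 + 7 \left(\left(-54 - 9 \left(8 - \frac{y}{36}\right)\right) l + l\right) = 28 + 7 \left(\left(-54 + \left(-72 + \frac{y}{4}\right)\right) l + l\right) = 28 + 7 \left(\left(-126 + \frac{y}{4}\right) l + l\right) = 28 + 7 \left(l \left(-126 + \frac{y}{4}\right) + l\right) = 28 + 7 \left(l + l \left(-126 + \frac{y}{4}\right)\right) = 28 + \left(7 l + 7 l \left(-126 + \frac{y}{4}\right)\right) = 28 + 7 l + 7 l \left(-126 + \frac{y}{4}\right)$)
$- \frac{96631}{S{\left(25,-213 \right)}} = - \frac{96631}{28 - -186375 + \frac{7}{4} \left(-213\right) 25} = - \frac{96631}{28 + 186375 - \frac{37275}{4}} = - \frac{96631}{\frac{708337}{4}} = \left(-96631\right) \frac{4}{708337} = - \frac{386524}{708337}$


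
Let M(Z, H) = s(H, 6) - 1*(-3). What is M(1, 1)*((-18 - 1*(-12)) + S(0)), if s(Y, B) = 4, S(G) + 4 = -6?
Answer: -112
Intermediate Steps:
S(G) = -10 (S(G) = -4 - 6 = -10)
M(Z, H) = 7 (M(Z, H) = 4 - 1*(-3) = 4 + 3 = 7)
M(1, 1)*((-18 - 1*(-12)) + S(0)) = 7*((-18 - 1*(-12)) - 10) = 7*((-18 + 12) - 10) = 7*(-6 - 10) = 7*(-16) = -112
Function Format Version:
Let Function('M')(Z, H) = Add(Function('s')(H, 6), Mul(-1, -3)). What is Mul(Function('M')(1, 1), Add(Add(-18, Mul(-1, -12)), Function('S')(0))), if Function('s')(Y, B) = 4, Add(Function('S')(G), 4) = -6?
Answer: -112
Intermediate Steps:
Function('S')(G) = -10 (Function('S')(G) = Add(-4, -6) = -10)
Function('M')(Z, H) = 7 (Function('M')(Z, H) = Add(4, Mul(-1, -3)) = Add(4, 3) = 7)
Mul(Function('M')(1, 1), Add(Add(-18, Mul(-1, -12)), Function('S')(0))) = Mul(7, Add(Add(-18, Mul(-1, -12)), -10)) = Mul(7, Add(Add(-18, 12), -10)) = Mul(7, Add(-6, -10)) = Mul(7, -16) = -112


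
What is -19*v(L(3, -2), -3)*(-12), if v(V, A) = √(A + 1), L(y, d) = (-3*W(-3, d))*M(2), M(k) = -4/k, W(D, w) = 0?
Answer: 228*I*√2 ≈ 322.44*I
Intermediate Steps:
L(y, d) = 0 (L(y, d) = (-3*0)*(-4/2) = 0*(-4*½) = 0*(-2) = 0)
v(V, A) = √(1 + A)
-19*v(L(3, -2), -3)*(-12) = -19*√(1 - 3)*(-12) = -19*I*√2*(-12) = 228*I*√2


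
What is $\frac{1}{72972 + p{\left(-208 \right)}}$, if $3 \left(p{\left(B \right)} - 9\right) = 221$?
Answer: $\frac{3}{219164} \approx 1.3688 \cdot 10^{-5}$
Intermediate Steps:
$p{\left(B \right)} = \frac{248}{3}$ ($p{\left(B \right)} = 9 + \frac{1}{3} \cdot 221 = 9 + \frac{221}{3} = \frac{248}{3}$)
$\frac{1}{72972 + p{\left(-208 \right)}} = \frac{1}{72972 + \frac{248}{3}} = \frac{1}{\frac{219164}{3}} = \frac{3}{219164}$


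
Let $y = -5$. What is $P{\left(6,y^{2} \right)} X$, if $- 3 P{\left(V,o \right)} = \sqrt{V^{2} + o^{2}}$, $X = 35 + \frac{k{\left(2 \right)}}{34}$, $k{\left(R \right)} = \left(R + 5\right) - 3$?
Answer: $- \frac{199 \sqrt{661}}{17} \approx -300.96$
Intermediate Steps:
$k{\left(R \right)} = 2 + R$ ($k{\left(R \right)} = \left(5 + R\right) - 3 = 2 + R$)
$X = \frac{597}{17}$ ($X = 35 + \frac{2 + 2}{34} = 35 + 4 \cdot \frac{1}{34} = 35 + \frac{2}{17} = \frac{597}{17} \approx 35.118$)
$P{\left(V,o \right)} = - \frac{\sqrt{V^{2} + o^{2}}}{3}$
$P{\left(6,y^{2} \right)} X = - \frac{\sqrt{6^{2} + \left(\left(-5\right)^{2}\right)^{2}}}{3} \cdot \frac{597}{17} = - \frac{\sqrt{36 + 25^{2}}}{3} \cdot \frac{597}{17} = - \frac{\sqrt{36 + 625}}{3} \cdot \frac{597}{17} = - \frac{\sqrt{661}}{3} \cdot \frac{597}{17} = - \frac{199 \sqrt{661}}{17}$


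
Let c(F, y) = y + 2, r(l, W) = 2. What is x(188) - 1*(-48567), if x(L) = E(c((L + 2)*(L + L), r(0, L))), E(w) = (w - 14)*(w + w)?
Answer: 48487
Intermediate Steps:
c(F, y) = 2 + y
E(w) = 2*w*(-14 + w) (E(w) = (-14 + w)*(2*w) = 2*w*(-14 + w))
x(L) = -80 (x(L) = 2*(2 + 2)*(-14 + (2 + 2)) = 2*4*(-14 + 4) = 2*4*(-10) = -80)
x(188) - 1*(-48567) = -80 - 1*(-48567) = -80 + 48567 = 48487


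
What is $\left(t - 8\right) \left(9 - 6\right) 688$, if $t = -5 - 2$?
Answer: $-30960$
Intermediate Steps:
$t = -7$ ($t = -5 - 2 = -7$)
$\left(t - 8\right) \left(9 - 6\right) 688 = \left(-7 - 8\right) \left(9 - 6\right) 688 = \left(-15\right) 3 \cdot 688 = \left(-45\right) 688 = -30960$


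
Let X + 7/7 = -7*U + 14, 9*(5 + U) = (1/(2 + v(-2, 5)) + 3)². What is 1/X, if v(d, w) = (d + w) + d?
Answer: 81/3188 ≈ 0.025408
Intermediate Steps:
v(d, w) = w + 2*d
U = -305/81 (U = -5 + (1/(2 + (5 + 2*(-2))) + 3)²/9 = -5 + (1/(2 + (5 - 4)) + 3)²/9 = -5 + (1/(2 + 1) + 3)²/9 = -5 + (1/3 + 3)²/9 = -5 + (⅓ + 3)²/9 = -5 + (10/3)²/9 = -5 + (⅑)*(100/9) = -5 + 100/81 = -305/81 ≈ -3.7654)
X = 3188/81 (X = -1 + (-7*(-305/81) + 14) = -1 + (2135/81 + 14) = -1 + 3269/81 = 3188/81 ≈ 39.358)
1/X = 1/(3188/81) = 81/3188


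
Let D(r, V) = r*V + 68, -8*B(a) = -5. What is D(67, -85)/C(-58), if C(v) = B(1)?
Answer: -45016/5 ≈ -9003.2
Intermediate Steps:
B(a) = 5/8 (B(a) = -⅛*(-5) = 5/8)
C(v) = 5/8
D(r, V) = 68 + V*r (D(r, V) = V*r + 68 = 68 + V*r)
D(67, -85)/C(-58) = (68 - 85*67)/(5/8) = (68 - 5695)*(8/5) = -5627*8/5 = -45016/5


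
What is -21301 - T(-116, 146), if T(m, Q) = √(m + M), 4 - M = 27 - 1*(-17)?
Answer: -21301 - 2*I*√39 ≈ -21301.0 - 12.49*I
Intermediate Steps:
M = -40 (M = 4 - (27 - 1*(-17)) = 4 - (27 + 17) = 4 - 1*44 = 4 - 44 = -40)
T(m, Q) = √(-40 + m) (T(m, Q) = √(m - 40) = √(-40 + m))
-21301 - T(-116, 146) = -21301 - √(-40 - 116) = -21301 - √(-156) = -21301 - 2*I*√39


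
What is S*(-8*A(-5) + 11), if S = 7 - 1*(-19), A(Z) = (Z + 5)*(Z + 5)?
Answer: 286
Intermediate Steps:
A(Z) = (5 + Z)² (A(Z) = (5 + Z)*(5 + Z) = (5 + Z)²)
S = 26 (S = 7 + 19 = 26)
S*(-8*A(-5) + 11) = 26*(-8*(5 - 5)² + 11) = 26*(-8*0² + 11) = 26*(-8*0 + 11) = 26*(0 + 11) = 26*11 = 286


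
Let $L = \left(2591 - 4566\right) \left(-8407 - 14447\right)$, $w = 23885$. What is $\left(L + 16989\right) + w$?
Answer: $45177524$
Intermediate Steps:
$L = 45136650$ ($L = \left(-1975\right) \left(-22854\right) = 45136650$)
$\left(L + 16989\right) + w = \left(45136650 + 16989\right) + 23885 = 45153639 + 23885 = 45177524$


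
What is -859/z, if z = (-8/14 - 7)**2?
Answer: -42091/2809 ≈ -14.984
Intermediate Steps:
z = 2809/49 (z = (-8*1/14 - 7)**2 = (-4/7 - 7)**2 = (-53/7)**2 = 2809/49 ≈ 57.327)
-859/z = -859/2809/49 = -859*49/2809 = -42091/2809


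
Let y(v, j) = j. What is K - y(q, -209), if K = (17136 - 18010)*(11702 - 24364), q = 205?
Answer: 11066797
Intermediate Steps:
K = 11066588 (K = -874*(-12662) = 11066588)
K - y(q, -209) = 11066588 - 1*(-209) = 11066588 + 209 = 11066797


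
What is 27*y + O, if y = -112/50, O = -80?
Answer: -3512/25 ≈ -140.48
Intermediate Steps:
y = -56/25 (y = -112*1/50 = -56/25 ≈ -2.2400)
27*y + O = 27*(-56/25) - 80 = -1512/25 - 80 = -3512/25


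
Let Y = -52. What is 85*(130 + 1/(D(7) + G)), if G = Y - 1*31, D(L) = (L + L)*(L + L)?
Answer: 1248735/113 ≈ 11051.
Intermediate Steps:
D(L) = 4*L² (D(L) = (2*L)*(2*L) = 4*L²)
G = -83 (G = -52 - 1*31 = -52 - 31 = -83)
85*(130 + 1/(D(7) + G)) = 85*(130 + 1/(4*7² - 83)) = 85*(130 + 1/(4*49 - 83)) = 85*(130 + 1/(196 - 83)) = 85*(130 + 1/113) = 85*(14691/113) = 1248735/113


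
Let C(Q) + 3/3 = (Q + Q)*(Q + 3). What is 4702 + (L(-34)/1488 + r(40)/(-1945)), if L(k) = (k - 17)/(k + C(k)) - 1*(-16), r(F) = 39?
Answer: 9403344531863/1999864560 ≈ 4702.0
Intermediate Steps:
C(Q) = -1 + 2*Q*(3 + Q) (C(Q) = -1 + (Q + Q)*(Q + 3) = -1 + (2*Q)*(3 + Q) = -1 + 2*Q*(3 + Q))
L(k) = 16 + (-17 + k)/(-1 + 2*k² + 7*k) (L(k) = (k - 17)/(k + (-1 + 2*k² + 6*k)) - 1*(-16) = (-17 + k)/(-1 + 2*k² + 7*k) + 16 = 16 + (-17 + k)/(-1 + 2*k² + 7*k))
4702 + (L(-34)/1488 + r(40)/(-1945)) = 4702 + (((-33 + 32*(-34)² + 113*(-34))/(-1 + 2*(-34)² + 7*(-34)))/1488 + 39/(-1945)) = 4702 + (((-33 + 32*1156 - 3842)/(-1 + 2*1156 - 238))*(1/1488) + 39*(-1/1945)) = 4702 + (((-33 + 36992 - 3842)/(-1 + 2312 - 238))*(1/1488) - 39/1945) = 4702 + ((33117/2073)*(1/1488) - 39/1945) = 4702 + (((1/2073)*33117)*(1/1488) - 39/1945) = 4702 + ((11039/691)*(1/1488) - 39/1945) = 4702 + (11039/1028208 - 39/1945) = 4702 - 18629257/1999864560 = 9403344531863/1999864560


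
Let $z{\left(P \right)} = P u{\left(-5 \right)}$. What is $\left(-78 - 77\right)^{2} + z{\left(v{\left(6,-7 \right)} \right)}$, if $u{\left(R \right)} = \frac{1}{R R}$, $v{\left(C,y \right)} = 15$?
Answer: $\frac{120128}{5} \approx 24026.0$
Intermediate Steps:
$u{\left(R \right)} = \frac{1}{R^{2}}$
$z{\left(P \right)} = \frac{P}{25}$
$\left(-78 - 77\right)^{2} + z{\left(v{\left(6,-7 \right)} \right)} = \left(-78 - 77\right)^{2} + \frac{1}{25} \cdot 15 = \left(-155\right)^{2} + \frac{3}{5} = 24025 + \frac{3}{5} = \frac{120128}{5}$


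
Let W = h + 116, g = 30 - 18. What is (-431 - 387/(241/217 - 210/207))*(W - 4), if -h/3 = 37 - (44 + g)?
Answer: -1084094440/1439 ≈ -7.5337e+5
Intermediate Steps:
g = 12
h = 57 (h = -3*(37 - (44 + 12)) = -3*(37 - 1*56) = -3*(37 - 56) = -3*(-19) = 57)
W = 173 (W = 57 + 116 = 173)
(-431 - 387/(241/217 - 210/207))*(W - 4) = (-431 - 387/(241/217 - 210/207))*(173 - 4) = (-431 - 387/(241*(1/217) - 210*1/207))*169 = (-431 - 387/(241/217 - 70/69))*169 = (-431 - 387/1439/14973)*169 = (-431 - 387*14973/1439)*169 = (-431 - 5794551/1439)*169 = -6414760/1439*169 = -1084094440/1439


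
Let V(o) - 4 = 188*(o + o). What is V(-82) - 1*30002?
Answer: -60830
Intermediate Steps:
V(o) = 4 + 376*o (V(o) = 4 + 188*(o + o) = 4 + 188*(2*o) = 4 + 376*o)
V(-82) - 1*30002 = (4 + 376*(-82)) - 1*30002 = (4 - 30832) - 30002 = -30828 - 30002 = -60830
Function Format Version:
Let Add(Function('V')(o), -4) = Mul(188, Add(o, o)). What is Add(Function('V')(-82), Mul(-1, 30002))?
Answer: -60830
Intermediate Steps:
Function('V')(o) = Add(4, Mul(376, o)) (Function('V')(o) = Add(4, Mul(188, Add(o, o))) = Add(4, Mul(188, Mul(2, o))) = Add(4, Mul(376, o)))
Add(Function('V')(-82), Mul(-1, 30002)) = Add(Add(4, Mul(376, -82)), Mul(-1, 30002)) = Add(Add(4, -30832), -30002) = Add(-30828, -30002) = -60830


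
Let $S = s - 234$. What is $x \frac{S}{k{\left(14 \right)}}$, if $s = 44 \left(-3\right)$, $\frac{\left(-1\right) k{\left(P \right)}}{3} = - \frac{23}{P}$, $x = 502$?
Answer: $- \frac{857416}{23} \approx -37279.0$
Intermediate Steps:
$k{\left(P \right)} = \frac{69}{P}$ ($k{\left(P \right)} = - 3 \left(- \frac{23}{P}\right) = \frac{69}{P}$)
$s = -132$
$S = -366$ ($S = -132 - 234 = -366$)
$x \frac{S}{k{\left(14 \right)}} = 502 \left(- \frac{366}{69 \cdot \frac{1}{14}}\right) = 502 \left(- \frac{366}{\frac{69}{14}}\right) = 502 \left(\left(-366\right) \frac{14}{69}\right) = 502 \left(- \frac{1708}{23}\right) = - \frac{857416}{23}$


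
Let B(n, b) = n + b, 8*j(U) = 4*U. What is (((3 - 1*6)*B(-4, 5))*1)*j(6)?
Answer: -9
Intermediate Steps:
j(U) = U/2 (j(U) = (4*U)/8 = U/2)
B(n, b) = b + n
(((3 - 1*6)*B(-4, 5))*1)*j(6) = (((3 - 1*6)*(5 - 4))*1)*((1/2)*6) = (((3 - 6)*1)*1)*3 = (-3*1*1)*3 = -3*1*3 = -3*3 = -9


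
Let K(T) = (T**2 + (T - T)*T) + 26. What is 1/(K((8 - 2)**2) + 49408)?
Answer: 1/50730 ≈ 1.9712e-5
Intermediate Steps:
K(T) = 26 + T**2 (K(T) = (T**2 + 0*T) + 26 = (T**2 + 0) + 26 = T**2 + 26 = 26 + T**2)
1/(K((8 - 2)**2) + 49408) = 1/((26 + ((8 - 2)**2)**2) + 49408) = 1/((26 + (6**2)**2) + 49408) = 1/((26 + 36**2) + 49408) = 1/((26 + 1296) + 49408) = 1/(1322 + 49408) = 1/50730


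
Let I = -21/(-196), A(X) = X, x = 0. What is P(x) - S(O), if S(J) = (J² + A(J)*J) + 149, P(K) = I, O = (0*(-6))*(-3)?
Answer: -4169/28 ≈ -148.89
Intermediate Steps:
I = 3/28 (I = -21*(-1/196) = 3/28 ≈ 0.10714)
O = 0 (O = 0*(-3) = 0)
P(K) = 3/28
S(J) = 149 + 2*J² (S(J) = (J² + J*J) + 149 = (J² + J²) + 149 = 2*J² + 149 = 149 + 2*J²)
P(x) - S(O) = 3/28 - (149 + 2*0²) = 3/28 - (149 + 2*0) = 3/28 - (149 + 0) = 3/28 - 1*149 = 3/28 - 149 = -4169/28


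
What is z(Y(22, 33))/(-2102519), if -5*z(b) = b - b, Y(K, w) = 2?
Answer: 0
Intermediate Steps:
z(b) = 0 (z(b) = -(b - b)/5 = -⅕*0 = 0)
z(Y(22, 33))/(-2102519) = 0/(-2102519) = 0*(-1/2102519) = 0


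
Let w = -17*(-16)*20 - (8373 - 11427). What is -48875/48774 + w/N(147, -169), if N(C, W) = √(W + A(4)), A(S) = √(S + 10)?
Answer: -48875/48774 - 8494*I/√(169 - √14) ≈ -1.0021 - 660.74*I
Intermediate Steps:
A(S) = √(10 + S)
N(C, W) = √(W + √14) (N(C, W) = √(W + √(10 + 4)) = √(W + √14))
w = 8494 (w = 272*20 - 1*(-3054) = 5440 + 3054 = 8494)
-48875/48774 + w/N(147, -169) = -48875/48774 + 8494/(√(-169 + √14)) = -48875*1/48774 + 8494/√(-169 + √14) = -48875/48774 + 8494/√(-169 + √14)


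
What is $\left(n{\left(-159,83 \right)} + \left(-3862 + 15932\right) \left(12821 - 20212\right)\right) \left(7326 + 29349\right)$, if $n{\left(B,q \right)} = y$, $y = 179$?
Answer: $-3271747079925$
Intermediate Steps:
$n{\left(B,q \right)} = 179$
$\left(n{\left(-159,83 \right)} + \left(-3862 + 15932\right) \left(12821 - 20212\right)\right) \left(7326 + 29349\right) = \left(179 + \left(-3862 + 15932\right) \left(12821 - 20212\right)\right) \left(7326 + 29349\right) = \left(179 + 12070 \left(-7391\right)\right) 36675 = \left(179 - 89209370\right) 36675 = \left(-89209191\right) 36675 = -3271747079925$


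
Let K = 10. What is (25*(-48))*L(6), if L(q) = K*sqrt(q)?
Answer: -12000*sqrt(6) ≈ -29394.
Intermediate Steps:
L(q) = 10*sqrt(q)
(25*(-48))*L(6) = (25*(-48))*(10*sqrt(6)) = -12000*sqrt(6)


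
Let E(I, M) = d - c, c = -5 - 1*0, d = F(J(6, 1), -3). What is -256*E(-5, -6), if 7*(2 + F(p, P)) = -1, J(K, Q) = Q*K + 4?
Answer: -5120/7 ≈ -731.43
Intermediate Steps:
J(K, Q) = 4 + K*Q (J(K, Q) = K*Q + 4 = 4 + K*Q)
F(p, P) = -15/7 (F(p, P) = -2 + (⅐)*(-1) = -2 - ⅐ = -15/7)
d = -15/7 ≈ -2.1429
c = -5 (c = -5 + 0 = -5)
E(I, M) = 20/7 (E(I, M) = -15/7 - 1*(-5) = -15/7 + 5 = 20/7)
-256*E(-5, -6) = -256*20/7 = -5120/7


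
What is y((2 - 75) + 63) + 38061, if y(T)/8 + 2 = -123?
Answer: 37061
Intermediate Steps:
y(T) = -1000 (y(T) = -16 + 8*(-123) = -16 - 984 = -1000)
y((2 - 75) + 63) + 38061 = -1000 + 38061 = 37061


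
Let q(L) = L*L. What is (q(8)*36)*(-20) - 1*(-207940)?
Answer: 161860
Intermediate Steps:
q(L) = L²
(q(8)*36)*(-20) - 1*(-207940) = (8²*36)*(-20) - 1*(-207940) = (64*36)*(-20) + 207940 = 2304*(-20) + 207940 = -46080 + 207940 = 161860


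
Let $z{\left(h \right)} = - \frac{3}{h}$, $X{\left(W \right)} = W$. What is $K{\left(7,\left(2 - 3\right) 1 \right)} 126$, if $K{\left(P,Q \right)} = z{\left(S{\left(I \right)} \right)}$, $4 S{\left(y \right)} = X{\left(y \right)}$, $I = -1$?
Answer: $1512$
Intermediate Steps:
$S{\left(y \right)} = \frac{y}{4}$
$K{\left(P,Q \right)} = 12$ ($K{\left(P,Q \right)} = - \frac{3}{\frac{1}{4} \left(-1\right)} = - \frac{3}{- \frac{1}{4}} = \left(-3\right) \left(-4\right) = 12$)
$K{\left(7,\left(2 - 3\right) 1 \right)} 126 = 12 \cdot 126 = 1512$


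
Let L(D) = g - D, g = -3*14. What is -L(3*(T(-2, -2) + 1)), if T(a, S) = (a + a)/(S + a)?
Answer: 48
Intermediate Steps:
T(a, S) = 2*a/(S + a) (T(a, S) = (2*a)/(S + a) = 2*a/(S + a))
g = -42
L(D) = -42 - D
-L(3*(T(-2, -2) + 1)) = -(-42 - 3*(2*(-2)/(-2 - 2) + 1)) = -(-42 - 3*(2*(-2)/(-4) + 1)) = -(-42 - 3*(2*(-2)*(-1/4) + 1)) = -(-42 - 3*(1 + 1)) = -(-42 - 3*2) = -(-42 - 1*6) = -(-42 - 6) = -1*(-48) = 48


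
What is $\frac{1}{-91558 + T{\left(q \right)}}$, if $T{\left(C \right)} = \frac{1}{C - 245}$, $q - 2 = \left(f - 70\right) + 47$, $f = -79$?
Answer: $- \frac{345}{31587511} \approx -1.0922 \cdot 10^{-5}$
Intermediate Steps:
$q = -100$ ($q = 2 + \left(\left(-79 - 70\right) + 47\right) = 2 + \left(-149 + 47\right) = 2 - 102 = -100$)
$T{\left(C \right)} = \frac{1}{-245 + C}$
$\frac{1}{-91558 + T{\left(q \right)}} = \frac{1}{-91558 + \frac{1}{-245 - 100}} = \frac{1}{-91558 + \frac{1}{-345}} = \frac{1}{-91558 - \frac{1}{345}} = \frac{1}{- \frac{31587511}{345}} = - \frac{345}{31587511}$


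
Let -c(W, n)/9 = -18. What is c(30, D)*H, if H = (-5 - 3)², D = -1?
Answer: 10368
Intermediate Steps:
H = 64 (H = (-8)² = 64)
c(W, n) = 162 (c(W, n) = -9*(-18) = 162)
c(30, D)*H = 162*64 = 10368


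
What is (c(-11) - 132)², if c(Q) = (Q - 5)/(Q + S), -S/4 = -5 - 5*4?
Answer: 138391696/7921 ≈ 17472.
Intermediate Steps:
S = 100 (S = -4*(-5 - 5*4) = -4*(-5 - 20) = -4*(-25) = 100)
c(Q) = (-5 + Q)/(100 + Q) (c(Q) = (Q - 5)/(Q + 100) = (-5 + Q)/(100 + Q))
(c(-11) - 132)² = ((-5 - 11)/(100 - 11) - 132)² = (-16/89 - 132)² = (-11764/89)² = 138391696/7921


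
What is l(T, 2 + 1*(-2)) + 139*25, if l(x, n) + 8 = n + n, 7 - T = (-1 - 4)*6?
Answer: 3467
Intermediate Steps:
T = 37 (T = 7 - (-1 - 4)*6 = 7 - (-5)*6 = 7 - 1*(-30) = 7 + 30 = 37)
l(x, n) = -8 + 2*n (l(x, n) = -8 + (n + n) = -8 + 2*n)
l(T, 2 + 1*(-2)) + 139*25 = (-8 + 2*(2 + 1*(-2))) + 139*25 = (-8 + 2*(2 - 2)) + 3475 = (-8 + 2*0) + 3475 = (-8 + 0) + 3475 = -8 + 3475 = 3467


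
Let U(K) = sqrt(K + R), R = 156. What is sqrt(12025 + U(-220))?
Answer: sqrt(12025 + 8*I) ≈ 109.66 + 0.0365*I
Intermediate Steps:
U(K) = sqrt(156 + K) (U(K) = sqrt(K + 156) = sqrt(156 + K))
sqrt(12025 + U(-220)) = sqrt(12025 + sqrt(156 - 220)) = sqrt(12025 + sqrt(-64)) = sqrt(12025 + 8*I)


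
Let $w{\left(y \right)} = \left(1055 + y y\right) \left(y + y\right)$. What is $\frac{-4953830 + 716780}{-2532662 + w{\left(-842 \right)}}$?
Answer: $\frac{2118525}{599102329} \approx 0.0035362$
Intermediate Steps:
$w{\left(y \right)} = 2 y \left(1055 + y^{2}\right)$ ($w{\left(y \right)} = \left(1055 + y^{2}\right) 2 y = 2 y \left(1055 + y^{2}\right)$)
$\frac{-4953830 + 716780}{-2532662 + w{\left(-842 \right)}} = \frac{-4953830 + 716780}{-2532662 + 2 \left(-842\right) \left(1055 + \left(-842\right)^{2}\right)} = - \frac{4237050}{-2532662 + 2 \left(-842\right) \left(1055 + 708964\right)} = - \frac{4237050}{-2532662 + 2 \left(-842\right) 710019} = - \frac{4237050}{-2532662 - 1195671996} = - \frac{4237050}{-1198204658} = \left(-4237050\right) \left(- \frac{1}{1198204658}\right) = \frac{2118525}{599102329}$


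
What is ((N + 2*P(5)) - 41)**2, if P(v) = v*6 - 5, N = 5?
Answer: 196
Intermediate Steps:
P(v) = -5 + 6*v (P(v) = 6*v - 5 = -5 + 6*v)
((N + 2*P(5)) - 41)**2 = ((5 + 2*(-5 + 6*5)) - 41)**2 = ((5 + 2*(-5 + 30)) - 41)**2 = ((5 + 2*25) - 41)**2 = ((5 + 50) - 41)**2 = (55 - 41)**2 = 14**2 = 196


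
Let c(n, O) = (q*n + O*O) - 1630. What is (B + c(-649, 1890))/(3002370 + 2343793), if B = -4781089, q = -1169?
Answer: -451938/5346163 ≈ -0.084535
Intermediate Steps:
c(n, O) = -1630 + O² - 1169*n (c(n, O) = (-1169*n + O*O) - 1630 = (-1169*n + O²) - 1630 = (O² - 1169*n) - 1630 = -1630 + O² - 1169*n)
(B + c(-649, 1890))/(3002370 + 2343793) = (-4781089 + (-1630 + 1890² - 1169*(-649)))/(3002370 + 2343793) = (-4781089 + (-1630 + 3572100 + 758681))/5346163 = (-4781089 + 4329151)*(1/5346163) = -451938*1/5346163 = -451938/5346163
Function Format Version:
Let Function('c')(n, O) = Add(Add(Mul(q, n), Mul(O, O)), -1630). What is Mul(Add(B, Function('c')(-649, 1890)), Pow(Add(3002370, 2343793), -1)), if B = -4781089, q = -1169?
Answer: Rational(-451938, 5346163) ≈ -0.084535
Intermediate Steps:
Function('c')(n, O) = Add(-1630, Pow(O, 2), Mul(-1169, n)) (Function('c')(n, O) = Add(Add(Mul(-1169, n), Mul(O, O)), -1630) = Add(Add(Mul(-1169, n), Pow(O, 2)), -1630) = Add(Add(Pow(O, 2), Mul(-1169, n)), -1630) = Add(-1630, Pow(O, 2), Mul(-1169, n)))
Mul(Add(B, Function('c')(-649, 1890)), Pow(Add(3002370, 2343793), -1)) = Mul(Add(-4781089, Add(-1630, Pow(1890, 2), Mul(-1169, -649))), Pow(Add(3002370, 2343793), -1)) = Mul(Add(-4781089, Add(-1630, 3572100, 758681)), Pow(5346163, -1)) = Mul(Add(-4781089, 4329151), Rational(1, 5346163)) = Mul(-451938, Rational(1, 5346163)) = Rational(-451938, 5346163)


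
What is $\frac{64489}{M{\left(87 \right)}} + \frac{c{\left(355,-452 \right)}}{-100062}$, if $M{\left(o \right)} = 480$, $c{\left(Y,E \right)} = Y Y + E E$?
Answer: $\frac{1049056733}{8004960} \approx 131.05$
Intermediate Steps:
$c{\left(Y,E \right)} = E^{2} + Y^{2}$ ($c{\left(Y,E \right)} = Y^{2} + E^{2} = E^{2} + Y^{2}$)
$\frac{64489}{M{\left(87 \right)}} + \frac{c{\left(355,-452 \right)}}{-100062} = \frac{64489}{480} + \frac{\left(-452\right)^{2} + 355^{2}}{-100062} = 64489 \cdot \frac{1}{480} + \left(204304 + 126025\right) \left(- \frac{1}{100062}\right) = \frac{64489}{480} + 330329 \left(- \frac{1}{100062}\right) = \frac{64489}{480} - \frac{330329}{100062} = \frac{1049056733}{8004960}$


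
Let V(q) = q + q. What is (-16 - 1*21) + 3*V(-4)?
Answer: -61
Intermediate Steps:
V(q) = 2*q
(-16 - 1*21) + 3*V(-4) = (-16 - 1*21) + 3*(2*(-4)) = (-16 - 21) + 3*(-8) = -37 - 24 = -61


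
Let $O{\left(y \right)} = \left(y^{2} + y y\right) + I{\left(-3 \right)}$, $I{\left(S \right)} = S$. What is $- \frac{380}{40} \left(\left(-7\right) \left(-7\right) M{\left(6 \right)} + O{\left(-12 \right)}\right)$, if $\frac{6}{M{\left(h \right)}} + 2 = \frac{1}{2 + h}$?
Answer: $- \frac{12179}{10} \approx -1217.9$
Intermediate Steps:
$M{\left(h \right)} = \frac{6}{-2 + \frac{1}{2 + h}}$
$O{\left(y \right)} = -3 + 2 y^{2}$ ($O{\left(y \right)} = \left(y^{2} + y y\right) - 3 = \left(y^{2} + y^{2}\right) - 3 = 2 y^{2} - 3 = -3 + 2 y^{2}$)
$- \frac{380}{40} \left(\left(-7\right) \left(-7\right) M{\left(6 \right)} + O{\left(-12 \right)}\right) = - \frac{380}{40} \left(\left(-7\right) \left(-7\right) \frac{6 \left(-2 - 6\right)}{3 + 2 \cdot 6} - \left(3 - 2 \left(-12\right)^{2}\right)\right) = \left(-380\right) \frac{1}{40} \left(49 \frac{6 \left(-2 - 6\right)}{3 + 12} + \left(-3 + 2 \cdot 144\right)\right) = - \frac{19 \left(49 \cdot 6 \cdot \frac{1}{15} \left(-8\right) + \left(-3 + 288\right)\right)}{2} = - \frac{19 \left(49 \cdot 6 \cdot \frac{1}{15} \left(-8\right) + 285\right)}{2} = - \frac{19 \left(49 \left(- \frac{16}{5}\right) + 285\right)}{2} = - \frac{19 \left(- \frac{784}{5} + 285\right)}{2} = \left(- \frac{19}{2}\right) \frac{641}{5} = - \frac{12179}{10}$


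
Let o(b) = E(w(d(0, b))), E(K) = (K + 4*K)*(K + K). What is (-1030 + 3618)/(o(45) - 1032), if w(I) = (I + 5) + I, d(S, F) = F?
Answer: 1294/44609 ≈ 0.029008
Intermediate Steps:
w(I) = 5 + 2*I (w(I) = (5 + I) + I = 5 + 2*I)
E(K) = 10*K**2 (E(K) = (5*K)*(2*K) = 10*K**2)
o(b) = 10*(5 + 2*b)**2
(-1030 + 3618)/(o(45) - 1032) = (-1030 + 3618)/(10*(5 + 2*45)**2 - 1032) = 2588/(10*(5 + 90)**2 - 1032) = 2588/(10*95**2 - 1032) = 2588/(10*9025 - 1032) = 2588/(90250 - 1032) = 2588/89218 = 2588*(1/89218) = 1294/44609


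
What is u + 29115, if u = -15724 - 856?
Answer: 12535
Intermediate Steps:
u = -16580
u + 29115 = -16580 + 29115 = 12535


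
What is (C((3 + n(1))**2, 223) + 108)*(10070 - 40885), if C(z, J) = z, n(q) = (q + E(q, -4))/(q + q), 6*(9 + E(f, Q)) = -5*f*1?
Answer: -488140415/144 ≈ -3.3899e+6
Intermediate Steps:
E(f, Q) = -9 - 5*f/6 (E(f, Q) = -9 + (-5*f*1)/6 = -9 + (-5*f)/6 = -9 - 5*f/6)
n(q) = (-9 + q/6)/(2*q) (n(q) = (q + (-9 - 5*q/6))/(q + q) = (-9 + q/6)/((2*q)) = (-9 + q/6)*(1/(2*q)) = (-9 + q/6)/(2*q))
(C((3 + n(1))**2, 223) + 108)*(10070 - 40885) = ((3 + (1/12)*(-54 + 1)/1)**2 + 108)*(10070 - 40885) = ((3 + (1/12)*1*(-53))**2 + 108)*(-30815) = ((3 - 53/12)**2 + 108)*(-30815) = ((-17/12)**2 + 108)*(-30815) = (289/144 + 108)*(-30815) = (15841/144)*(-30815) = -488140415/144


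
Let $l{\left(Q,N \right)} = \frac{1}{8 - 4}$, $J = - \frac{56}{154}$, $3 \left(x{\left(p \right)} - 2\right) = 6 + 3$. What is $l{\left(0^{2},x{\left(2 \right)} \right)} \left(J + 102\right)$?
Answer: $\frac{559}{22} \approx 25.409$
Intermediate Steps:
$x{\left(p \right)} = 5$ ($x{\left(p \right)} = 2 + \frac{6 + 3}{3} = 2 + \frac{1}{3} \cdot 9 = 2 + 3 = 5$)
$J = - \frac{4}{11}$ ($J = \left(-56\right) \frac{1}{154} = - \frac{4}{11} \approx -0.36364$)
$l{\left(Q,N \right)} = \frac{1}{4}$
$l{\left(0^{2},x{\left(2 \right)} \right)} \left(J + 102\right) = \frac{- \frac{4}{11} + 102}{4} = \frac{1}{4} \cdot \frac{1118}{11} = \frac{559}{22}$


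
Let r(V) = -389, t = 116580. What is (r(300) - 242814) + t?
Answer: -126623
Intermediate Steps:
(r(300) - 242814) + t = (-389 - 242814) + 116580 = -243203 + 116580 = -126623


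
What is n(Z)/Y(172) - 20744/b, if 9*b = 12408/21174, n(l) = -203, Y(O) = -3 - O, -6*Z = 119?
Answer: -4117798657/12925 ≈ -3.1859e+5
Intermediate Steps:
Z = -119/6 (Z = -⅙*119 = -119/6 ≈ -19.833)
b = 2068/31761 (b = (12408/21174)/9 = (12408*(1/21174))/9 = (⅑)*(2068/3529) = 2068/31761 ≈ 0.065111)
n(Z)/Y(172) - 20744/b = -203/(-3 - 1*172) - 20744/2068/31761 = -203/(-3 - 172) - 20744*31761/2068 = -203/(-175) - 164712546/517 = -203*(-1/175) - 164712546/517 = 29/25 - 164712546/517 = -4117798657/12925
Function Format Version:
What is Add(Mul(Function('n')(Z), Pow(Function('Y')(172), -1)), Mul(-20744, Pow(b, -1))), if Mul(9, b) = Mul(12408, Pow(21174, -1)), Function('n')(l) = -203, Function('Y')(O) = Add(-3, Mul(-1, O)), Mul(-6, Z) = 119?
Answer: Rational(-4117798657, 12925) ≈ -3.1859e+5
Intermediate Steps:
Z = Rational(-119, 6) (Z = Mul(Rational(-1, 6), 119) = Rational(-119, 6) ≈ -19.833)
b = Rational(2068, 31761) (b = Mul(Rational(1, 9), Mul(12408, Pow(21174, -1))) = Mul(Rational(1, 9), Mul(12408, Rational(1, 21174))) = Mul(Rational(1, 9), Rational(2068, 3529)) = Rational(2068, 31761) ≈ 0.065111)
Add(Mul(Function('n')(Z), Pow(Function('Y')(172), -1)), Mul(-20744, Pow(b, -1))) = Add(Mul(-203, Pow(Add(-3, Mul(-1, 172)), -1)), Mul(-20744, Pow(Rational(2068, 31761), -1))) = Add(Mul(-203, Pow(Add(-3, -172), -1)), Mul(-20744, Rational(31761, 2068))) = Add(Mul(-203, Pow(-175, -1)), Rational(-164712546, 517)) = Add(Mul(-203, Rational(-1, 175)), Rational(-164712546, 517)) = Add(Rational(29, 25), Rational(-164712546, 517)) = Rational(-4117798657, 12925)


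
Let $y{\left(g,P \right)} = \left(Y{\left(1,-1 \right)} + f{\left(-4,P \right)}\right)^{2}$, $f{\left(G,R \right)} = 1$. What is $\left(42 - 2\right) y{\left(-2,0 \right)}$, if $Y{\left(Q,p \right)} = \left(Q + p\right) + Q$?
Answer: $160$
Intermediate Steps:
$Y{\left(Q,p \right)} = p + 2 Q$
$y{\left(g,P \right)} = 4$ ($y{\left(g,P \right)} = \left(\left(-1 + 2 \cdot 1\right) + 1\right)^{2} = \left(\left(-1 + 2\right) + 1\right)^{2} = \left(1 + 1\right)^{2} = 2^{2} = 4$)
$\left(42 - 2\right) y{\left(-2,0 \right)} = \left(42 - 2\right) 4 = 40 \cdot 4 = 160$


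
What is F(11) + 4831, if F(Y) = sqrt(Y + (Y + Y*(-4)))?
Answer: 4831 + I*sqrt(22) ≈ 4831.0 + 4.6904*I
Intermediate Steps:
F(Y) = sqrt(2)*sqrt(-Y) (F(Y) = sqrt(Y + (Y - 4*Y)) = sqrt(Y - 3*Y) = sqrt(-2*Y) = sqrt(2)*sqrt(-Y))
F(11) + 4831 = sqrt(2)*sqrt(-1*11) + 4831 = sqrt(2)*sqrt(-11) + 4831 = sqrt(2)*(I*sqrt(11)) + 4831 = I*sqrt(22) + 4831 = 4831 + I*sqrt(22)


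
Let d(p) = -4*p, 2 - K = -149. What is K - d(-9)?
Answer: 115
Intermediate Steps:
K = 151 (K = 2 - 1*(-149) = 2 + 149 = 151)
K - d(-9) = 151 - (-4)*(-9) = 151 - 1*36 = 151 - 36 = 115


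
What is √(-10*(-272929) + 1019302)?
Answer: 4*√234287 ≈ 1936.1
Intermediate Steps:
√(-10*(-272929) + 1019302) = √(2729290 + 1019302) = √3748592 = 4*√234287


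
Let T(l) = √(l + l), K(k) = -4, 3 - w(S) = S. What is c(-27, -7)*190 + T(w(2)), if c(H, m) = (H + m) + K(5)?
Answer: -7220 + √2 ≈ -7218.6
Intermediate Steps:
w(S) = 3 - S
c(H, m) = -4 + H + m (c(H, m) = (H + m) - 4 = -4 + H + m)
T(l) = √2*√l (T(l) = √(2*l) = √2*√l)
c(-27, -7)*190 + T(w(2)) = (-4 - 27 - 7)*190 + √2*√(3 - 1*2) = -38*190 + √2*√(3 - 2) = -7220 + √2*√1 = -7220 + √2*1 = -7220 + √2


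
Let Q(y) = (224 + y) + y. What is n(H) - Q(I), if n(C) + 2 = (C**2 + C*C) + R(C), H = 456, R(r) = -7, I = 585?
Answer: 414469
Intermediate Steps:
Q(y) = 224 + 2*y
n(C) = -9 + 2*C**2 (n(C) = -2 + ((C**2 + C*C) - 7) = -2 + ((C**2 + C**2) - 7) = -2 + (2*C**2 - 7) = -2 + (-7 + 2*C**2) = -9 + 2*C**2)
n(H) - Q(I) = (-9 + 2*456**2) - (224 + 2*585) = (-9 + 2*207936) - (224 + 1170) = (-9 + 415872) - 1*1394 = 415863 - 1394 = 414469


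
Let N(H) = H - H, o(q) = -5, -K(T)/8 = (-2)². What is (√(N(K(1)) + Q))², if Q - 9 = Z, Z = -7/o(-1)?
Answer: 52/5 ≈ 10.400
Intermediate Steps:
K(T) = -32 (K(T) = -8*(-2)² = -8*4 = -32)
Z = 7/5 (Z = -7/(-5) = -7*(-⅕) = 7/5 ≈ 1.4000)
Q = 52/5 (Q = 9 + 7/5 = 52/5 ≈ 10.400)
N(H) = 0
(√(N(K(1)) + Q))² = (√(0 + 52/5))² = (√(52/5))² = (2*√65/5)² = 52/5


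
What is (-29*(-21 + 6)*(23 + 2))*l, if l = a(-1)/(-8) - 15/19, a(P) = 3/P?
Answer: -685125/152 ≈ -4507.4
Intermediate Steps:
l = -63/152 (l = (3/(-1))/(-8) - 15/19 = (3*(-1))*(-1/8) - 15*1/19 = -3*(-1/8) - 15/19 = 3/8 - 15/19 = -63/152 ≈ -0.41447)
(-29*(-21 + 6)*(23 + 2))*l = -29*(-21 + 6)*(23 + 2)*(-63/152) = -(-435)*25*(-63/152) = -29*(-375)*(-63/152) = 10875*(-63/152) = -685125/152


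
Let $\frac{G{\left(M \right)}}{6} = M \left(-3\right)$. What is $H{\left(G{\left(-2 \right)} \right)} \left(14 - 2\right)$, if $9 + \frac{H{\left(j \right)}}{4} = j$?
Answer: $1296$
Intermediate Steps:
$G{\left(M \right)} = - 18 M$ ($G{\left(M \right)} = 6 M \left(-3\right) = 6 \left(- 3 M\right) = - 18 M$)
$H{\left(j \right)} = -36 + 4 j$
$H{\left(G{\left(-2 \right)} \right)} \left(14 - 2\right) = \left(-36 + 4 \left(\left(-18\right) \left(-2\right)\right)\right) \left(14 - 2\right) = \left(-36 + 4 \cdot 36\right) 12 = \left(-36 + 144\right) 12 = 108 \cdot 12 = 1296$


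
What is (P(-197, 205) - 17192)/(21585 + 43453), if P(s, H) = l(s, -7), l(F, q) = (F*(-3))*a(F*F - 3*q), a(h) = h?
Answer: 11465669/32519 ≈ 352.58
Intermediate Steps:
l(F, q) = -3*F*(F**2 - 3*q) (l(F, q) = (F*(-3))*(F*F - 3*q) = (-3*F)*(F**2 - 3*q) = -3*F*(F**2 - 3*q))
P(s, H) = 3*s*(-21 - s**2) (P(s, H) = 3*s*(-s**2 + 3*(-7)) = 3*s*(-s**2 - 21) = 3*s*(-21 - s**2))
(P(-197, 205) - 17192)/(21585 + 43453) = (-3*(-197)*(21 + (-197)**2) - 17192)/(21585 + 43453) = (-3*(-197)*(21 + 38809) - 17192)/65038 = (-3*(-197)*38830 - 17192)*(1/65038) = (22948530 - 17192)*(1/65038) = 22931338*(1/65038) = 11465669/32519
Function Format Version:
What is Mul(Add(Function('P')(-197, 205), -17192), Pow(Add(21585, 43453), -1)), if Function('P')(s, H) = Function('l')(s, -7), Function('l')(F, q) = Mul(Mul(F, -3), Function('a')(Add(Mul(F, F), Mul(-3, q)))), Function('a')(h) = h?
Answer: Rational(11465669, 32519) ≈ 352.58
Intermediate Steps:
Function('l')(F, q) = Mul(-3, F, Add(Pow(F, 2), Mul(-3, q))) (Function('l')(F, q) = Mul(Mul(F, -3), Add(Mul(F, F), Mul(-3, q))) = Mul(Mul(-3, F), Add(Pow(F, 2), Mul(-3, q))) = Mul(-3, F, Add(Pow(F, 2), Mul(-3, q))))
Function('P')(s, H) = Mul(3, s, Add(-21, Mul(-1, Pow(s, 2)))) (Function('P')(s, H) = Mul(3, s, Add(Mul(-1, Pow(s, 2)), Mul(3, -7))) = Mul(3, s, Add(Mul(-1, Pow(s, 2)), -21)) = Mul(3, s, Add(-21, Mul(-1, Pow(s, 2)))))
Mul(Add(Function('P')(-197, 205), -17192), Pow(Add(21585, 43453), -1)) = Mul(Add(Mul(-3, -197, Add(21, Pow(-197, 2))), -17192), Pow(Add(21585, 43453), -1)) = Mul(Add(Mul(-3, -197, Add(21, 38809)), -17192), Pow(65038, -1)) = Mul(Add(Mul(-3, -197, 38830), -17192), Rational(1, 65038)) = Mul(Add(22948530, -17192), Rational(1, 65038)) = Mul(22931338, Rational(1, 65038)) = Rational(11465669, 32519)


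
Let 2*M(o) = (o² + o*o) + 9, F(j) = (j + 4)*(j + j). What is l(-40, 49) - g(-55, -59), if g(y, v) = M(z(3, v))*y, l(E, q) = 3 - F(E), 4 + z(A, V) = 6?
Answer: -4819/2 ≈ -2409.5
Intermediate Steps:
z(A, V) = 2 (z(A, V) = -4 + 6 = 2)
F(j) = 2*j*(4 + j) (F(j) = (4 + j)*(2*j) = 2*j*(4 + j))
M(o) = 9/2 + o² (M(o) = ((o² + o*o) + 9)/2 = ((o² + o²) + 9)/2 = (2*o² + 9)/2 = (9 + 2*o²)/2 = 9/2 + o²)
l(E, q) = 3 - 2*E*(4 + E)
g(y, v) = 17*y/2 (g(y, v) = (9/2 + 2²)*y = (9/2 + 4)*y = 17*y/2)
l(-40, 49) - g(-55, -59) = (3 - 2*(-40)*(4 - 40)) - 17*(-55)/2 = (3 - 2*(-40)*(-36)) - 1*(-935/2) = (3 - 2880) + 935/2 = -2877 + 935/2 = -4819/2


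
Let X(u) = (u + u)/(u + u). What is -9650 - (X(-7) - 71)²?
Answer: -14550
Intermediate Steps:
X(u) = 1 (X(u) = (2*u)/((2*u)) = (2*u)*(1/(2*u)) = 1)
-9650 - (X(-7) - 71)² = -9650 - (1 - 71)² = -9650 - 1*(-70)² = -9650 - 1*4900 = -9650 - 4900 = -14550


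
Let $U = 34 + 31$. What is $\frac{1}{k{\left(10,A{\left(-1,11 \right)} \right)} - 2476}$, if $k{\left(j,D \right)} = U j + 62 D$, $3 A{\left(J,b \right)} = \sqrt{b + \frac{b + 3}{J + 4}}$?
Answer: $- \frac{24651}{44922392} - \frac{93 \sqrt{141}}{44922392} \approx -0.00057333$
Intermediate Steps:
$U = 65$
$A{\left(J,b \right)} = \frac{\sqrt{b + \frac{3 + b}{4 + J}}}{3}$ ($A{\left(J,b \right)} = \frac{\sqrt{b + \frac{b + 3}{J + 4}}}{3} = \frac{\sqrt{b + \frac{3 + b}{4 + J}}}{3}$)
$k{\left(j,D \right)} = 62 D + 65 j$ ($k{\left(j,D \right)} = 65 j + 62 D = 62 D + 65 j$)
$\frac{1}{k{\left(10,A{\left(-1,11 \right)} \right)} - 2476} = \frac{1}{\left(62 \frac{\sqrt{\frac{3 + 11 + 11 \left(4 - 1\right)}{4 - 1}}}{3} + 65 \cdot 10\right) - 2476} = \frac{1}{\left(62 \frac{\sqrt{\frac{3 + 11 + 11 \cdot 3}{3}}}{3} + 650\right) - 2476} = \frac{1}{\left(62 \frac{\sqrt{\frac{3 + 11 + 33}{3}}}{3} + 650\right) - 2476} = \frac{1}{\left(62 \frac{\sqrt{\frac{1}{3} \cdot 47}}{3} + 650\right) - 2476} = \frac{1}{\left(62 \frac{\sqrt{\frac{47}{3}}}{3} + 650\right) - 2476} = \frac{1}{\left(62 \frac{\frac{1}{3} \sqrt{141}}{3} + 650\right) - 2476} = \frac{1}{\left(62 \frac{\sqrt{141}}{9} + 650\right) - 2476} = \frac{1}{\left(\frac{62 \sqrt{141}}{9} + 650\right) - 2476} = \frac{1}{\left(650 + \frac{62 \sqrt{141}}{9}\right) - 2476} = \frac{1}{-1826 + \frac{62 \sqrt{141}}{9}}$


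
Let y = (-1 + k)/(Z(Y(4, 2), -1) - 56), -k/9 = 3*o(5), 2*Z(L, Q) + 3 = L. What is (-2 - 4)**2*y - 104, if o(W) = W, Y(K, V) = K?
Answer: -584/37 ≈ -15.784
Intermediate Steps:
Z(L, Q) = -3/2 + L/2
k = -135 (k = -27*5 = -9*15 = -135)
y = 272/111 (y = (-1 - 135)/((-3/2 + (1/2)*4) - 56) = -136/((-3/2 + 2) - 56) = -136/(1/2 - 56) = -136/(-111/2) = -136*(-2/111) = 272/111 ≈ 2.4505)
(-2 - 4)**2*y - 104 = (-2 - 4)**2*(272/111) - 104 = (-6)**2*(272/111) - 104 = 36*(272/111) - 104 = 3264/37 - 104 = -584/37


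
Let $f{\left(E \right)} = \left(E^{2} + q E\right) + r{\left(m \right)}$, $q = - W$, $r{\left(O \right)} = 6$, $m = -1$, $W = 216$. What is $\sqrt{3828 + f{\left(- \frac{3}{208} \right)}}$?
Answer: $\frac{3 \sqrt{18445441}}{208} \approx 61.944$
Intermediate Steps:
$q = -216$ ($q = \left(-1\right) 216 = -216$)
$f{\left(E \right)} = 6 + E^{2} - 216 E$ ($f{\left(E \right)} = \left(E^{2} - 216 E\right) + 6 = 6 + E^{2} - 216 E$)
$\sqrt{3828 + f{\left(- \frac{3}{208} \right)}} = \sqrt{3828 + \left(6 + \left(- \frac{3}{208}\right)^{2} - 216 \left(- \frac{3}{208}\right)\right)} = \sqrt{3828 + \left(6 + \left(\left(-3\right) \frac{1}{208}\right)^{2} - 216 \left(\left(-3\right) \frac{1}{208}\right)\right)} = \sqrt{3828 + \left(6 + \left(- \frac{3}{208}\right)^{2} - - \frac{81}{26}\right)} = \sqrt{3828 + \left(6 + \frac{9}{43264} + \frac{81}{26}\right)} = \sqrt{3828 + \frac{394377}{43264}} = \sqrt{\frac{166008969}{43264}} = \frac{3 \sqrt{18445441}}{208}$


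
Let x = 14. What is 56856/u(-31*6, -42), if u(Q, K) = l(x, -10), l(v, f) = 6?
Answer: 9476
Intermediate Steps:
u(Q, K) = 6
56856/u(-31*6, -42) = 56856/6 = 56856*(1/6) = 9476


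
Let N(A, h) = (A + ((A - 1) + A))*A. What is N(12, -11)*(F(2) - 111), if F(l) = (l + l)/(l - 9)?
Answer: -46860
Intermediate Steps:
F(l) = 2*l/(-9 + l) (F(l) = (2*l)/(-9 + l) = 2*l/(-9 + l))
N(A, h) = A*(-1 + 3*A) (N(A, h) = (A + ((-1 + A) + A))*A = (A + (-1 + 2*A))*A = (-1 + 3*A)*A = A*(-1 + 3*A))
N(12, -11)*(F(2) - 111) = (12*(-1 + 3*12))*(2*2/(-9 + 2) - 111) = (12*(-1 + 36))*(2*2/(-7) - 111) = (12*35)*(2*2*(-1/7) - 111) = 420*(-4/7 - 111) = 420*(-781/7) = -46860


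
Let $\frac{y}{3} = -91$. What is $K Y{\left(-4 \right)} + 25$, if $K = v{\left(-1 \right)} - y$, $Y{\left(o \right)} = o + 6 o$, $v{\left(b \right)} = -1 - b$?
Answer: $-7619$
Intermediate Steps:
$y = -273$ ($y = 3 \left(-91\right) = -273$)
$Y{\left(o \right)} = 7 o$
$K = 273$ ($K = \left(-1 - -1\right) - -273 = \left(-1 + 1\right) + 273 = 0 + 273 = 273$)
$K Y{\left(-4 \right)} + 25 = 273 \cdot 7 \left(-4\right) + 25 = 273 \left(-28\right) + 25 = -7644 + 25 = -7619$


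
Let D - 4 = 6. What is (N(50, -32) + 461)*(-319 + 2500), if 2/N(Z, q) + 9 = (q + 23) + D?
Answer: 4019583/4 ≈ 1.0049e+6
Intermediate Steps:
D = 10 (D = 4 + 6 = 10)
N(Z, q) = 2/(24 + q) (N(Z, q) = 2/(-9 + ((q + 23) + 10)) = 2/(-9 + ((23 + q) + 10)) = 2/(-9 + (33 + q)) = 2/(24 + q))
(N(50, -32) + 461)*(-319 + 2500) = (2/(24 - 32) + 461)*(-319 + 2500) = (2/(-8) + 461)*2181 = (2*(-⅛) + 461)*2181 = (-¼ + 461)*2181 = (1843/4)*2181 = 4019583/4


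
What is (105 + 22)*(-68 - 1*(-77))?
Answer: 1143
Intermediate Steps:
(105 + 22)*(-68 - 1*(-77)) = 127*(-68 + 77) = 127*9 = 1143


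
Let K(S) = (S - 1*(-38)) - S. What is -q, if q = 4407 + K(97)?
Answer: -4445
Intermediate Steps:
K(S) = 38 (K(S) = (S + 38) - S = (38 + S) - S = 38)
q = 4445 (q = 4407 + 38 = 4445)
-q = -1*4445 = -4445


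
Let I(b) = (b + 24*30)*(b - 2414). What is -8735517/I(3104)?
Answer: -2911839/879520 ≈ -3.3107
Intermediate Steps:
I(b) = (-2414 + b)*(720 + b) (I(b) = (b + 720)*(-2414 + b) = (720 + b)*(-2414 + b) = (-2414 + b)*(720 + b))
-8735517/I(3104) = -8735517/(-1738080 + 3104² - 1694*3104) = -8735517/(-1738080 + 9634816 - 5258176) = -8735517/2638560 = -8735517*1/2638560 = -2911839/879520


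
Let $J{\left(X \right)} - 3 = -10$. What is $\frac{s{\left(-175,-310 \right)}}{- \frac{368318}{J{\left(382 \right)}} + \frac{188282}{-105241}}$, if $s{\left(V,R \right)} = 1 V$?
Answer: $- \frac{128920225}{38760836664} \approx -0.003326$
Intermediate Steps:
$J{\left(X \right)} = -7$ ($J{\left(X \right)} = 3 - 10 = -7$)
$s{\left(V,R \right)} = V$
$\frac{s{\left(-175,-310 \right)}}{- \frac{368318}{J{\left(382 \right)}} + \frac{188282}{-105241}} = - \frac{175}{- \frac{368318}{-7} + \frac{188282}{-105241}} = - \frac{175}{\left(-368318\right) \left(- \frac{1}{7}\right) + 188282 \left(- \frac{1}{105241}\right)} = - \frac{175}{\frac{368318}{7} - \frac{188282}{105241}} = - \frac{175}{\frac{38760836664}{736687}} = \left(-175\right) \frac{736687}{38760836664} = - \frac{128920225}{38760836664}$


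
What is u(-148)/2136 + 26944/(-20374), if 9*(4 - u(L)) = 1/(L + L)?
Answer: -76551212629/57967126848 ≈ -1.3206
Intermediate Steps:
u(L) = 4 - 1/(18*L) (u(L) = 4 - 1/(9*(L + L)) = 4 - 1/(2*L)/9 = 4 - 1/(18*L))
u(-148)/2136 + 26944/(-20374) = (4 - 1/18/(-148))/2136 + 26944/(-20374) = (4 - 1/18*(-1/148))*(1/2136) + 26944*(-1/20374) = (4 + 1/2664)*(1/2136) - 13472/10187 = (10657/2664)*(1/2136) - 13472/10187 = 10657/5690304 - 13472/10187 = -76551212629/57967126848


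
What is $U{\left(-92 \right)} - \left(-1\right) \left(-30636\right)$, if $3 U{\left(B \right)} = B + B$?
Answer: $- \frac{92092}{3} \approx -30697.0$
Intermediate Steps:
$U{\left(B \right)} = \frac{2 B}{3}$ ($U{\left(B \right)} = \frac{B + B}{3} = \frac{2 B}{3}$)
$U{\left(-92 \right)} - \left(-1\right) \left(-30636\right) = \frac{2}{3} \left(-92\right) - \left(-1\right) \left(-30636\right) = - \frac{184}{3} - 30636 = - \frac{92092}{3}$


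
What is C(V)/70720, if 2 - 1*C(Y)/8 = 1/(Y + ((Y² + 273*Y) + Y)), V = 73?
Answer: 50807/224571360 ≈ 0.00022624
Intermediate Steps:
C(Y) = 16 - 8/(Y² + 275*Y) (C(Y) = 16 - 8/(Y + ((Y² + 273*Y) + Y)) = 16 - 8/(Y + (Y² + 274*Y)) = 16 - 8/(Y² + 275*Y))
C(V)/70720 = (8*(-1 + 2*73² + 550*73)/(73*(275 + 73)))/70720 = (8*(1/73)*(-1 + 2*5329 + 40150)/348)*(1/70720) = (8*(1/73)*(1/348)*(-1 + 10658 + 40150))*(1/70720) = (8*(1/73)*(1/348)*50807)*(1/70720) = (101614/6351)*(1/70720) = 50807/224571360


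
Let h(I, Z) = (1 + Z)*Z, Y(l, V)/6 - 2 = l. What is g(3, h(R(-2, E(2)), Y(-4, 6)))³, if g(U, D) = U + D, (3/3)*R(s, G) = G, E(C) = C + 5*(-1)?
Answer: 2460375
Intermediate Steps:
E(C) = -5 + C (E(C) = C - 5 = -5 + C)
R(s, G) = G
Y(l, V) = 12 + 6*l
h(I, Z) = Z*(1 + Z)
g(U, D) = D + U
g(3, h(R(-2, E(2)), Y(-4, 6)))³ = ((12 + 6*(-4))*(1 + (12 + 6*(-4))) + 3)³ = ((12 - 24)*(1 + (12 - 24)) + 3)³ = (-12*(1 - 12) + 3)³ = (-12*(-11) + 3)³ = (132 + 3)³ = 135³ = 2460375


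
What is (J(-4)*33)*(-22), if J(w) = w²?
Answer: -11616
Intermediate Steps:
(J(-4)*33)*(-22) = ((-4)²*33)*(-22) = (16*33)*(-22) = 528*(-22) = -11616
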